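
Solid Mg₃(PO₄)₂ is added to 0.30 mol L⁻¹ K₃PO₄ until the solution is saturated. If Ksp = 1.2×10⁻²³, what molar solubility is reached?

Mg₃(PO₄)₂(s) ⇌ 3 Mg²⁺(aq) + 2 PO₄³⁻(aq)
With PO₄³⁻ already at 0.30 mol L⁻¹ and s small, take [PO₄³⁻] ≈ 0.30 mol L⁻¹ and [Mg²⁺] = 3s.
Ksp = [Mg²⁺]^3[PO₄³⁻]^2 = (3s)^3(0.30)^2
(3s)^3 = 1.2×10⁻²³ / (0.30)^2 = 1.3×10⁻²²
s = 1.7×10⁻⁸ mol L⁻¹

1.7×10⁻⁸ M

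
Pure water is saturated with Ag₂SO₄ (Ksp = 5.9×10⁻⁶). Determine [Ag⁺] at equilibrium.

2.3×10⁻² M

Ag₂SO₄(s) ⇌ 2 Ag⁺(aq) + SO₄²⁻(aq)
For each mole of Ag₂SO₄ that dissolves per liter, [Ag⁺] = 2s and [SO₄²⁻] = s; let s denote this solubility.
Ksp = [Ag⁺]^2[SO₄²⁻] = (2s)^2 · s = 4s^3 = 5.9×10⁻⁶
s = 1.1×10⁻² M
[Ag⁺] = 2s = 2.3×10⁻² M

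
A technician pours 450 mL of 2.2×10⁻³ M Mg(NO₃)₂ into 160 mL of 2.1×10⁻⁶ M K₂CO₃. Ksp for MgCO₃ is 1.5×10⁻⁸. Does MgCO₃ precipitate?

No

Total volume after mixing = 450 + 160 = 610 mL.
[Mg²⁺] = (2.2×10⁻³)(450)/610 = 1.6×10⁻³ M
[CO₃²⁻] = (2.1×10⁻⁶)(160)/610 = 5.5×10⁻⁷ M
Q = [Mg²⁺][CO₃²⁻] = 8.9×10⁻¹⁰
Since Q (8.9×10⁻¹⁰) is less than Ksp (1.5×10⁻⁸), no MgCO₃ precipitates.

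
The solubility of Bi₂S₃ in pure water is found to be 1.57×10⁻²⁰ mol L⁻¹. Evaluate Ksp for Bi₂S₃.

Bi₂S₃(s) ⇌ 2 Bi³⁺(aq) + 3 S²⁻(aq)
With molar solubility s: [Bi³⁺] = 2s, [S²⁻] = 3s.
Ksp = [Bi³⁺]^2[S²⁻]^3 = (2s)^2 · (3s)^3 = 108s^5
Ksp = 108 × (1.57×10⁻²⁰)^5 = 1.03×10⁻⁹⁷

Ksp = 1.03×10⁻⁹⁷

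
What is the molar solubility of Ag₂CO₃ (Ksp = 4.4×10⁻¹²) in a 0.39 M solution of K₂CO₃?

1.7×10⁻⁶ M

Ag₂CO₃(s) ⇌ 2 Ag⁺(aq) + CO₃²⁻(aq)
CO₃²⁻ is already present at 0.39 M. If s mol/L of Ag₂CO₃ dissolves, [Ag⁺] = 2s while [CO₃²⁻] ≈ 0.39 M.
Ksp = [Ag⁺]^2[CO₃²⁻] = (2s)^2(0.39)
(2s)^2 = 4.4×10⁻¹² / (0.39) = 1.1×10⁻¹¹
s = 1.7×10⁻⁶ M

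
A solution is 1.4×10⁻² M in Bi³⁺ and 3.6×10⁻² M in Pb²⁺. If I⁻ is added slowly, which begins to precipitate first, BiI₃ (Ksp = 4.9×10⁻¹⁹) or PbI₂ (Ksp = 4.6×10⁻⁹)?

A salt starts to precipitate once the ion product Q reaches its Ksp.
For BiI₃: [I⁻] = (Ksp/[Bi³⁺])^(1/3) = 3.3×10⁻⁶ M
For PbI₂: [I⁻] = (Ksp/[Pb²⁺])^(1/2) = 3.6×10⁻⁴ M
BiI₃ requires the lower [I⁻], so it precipitates first.

BiI₃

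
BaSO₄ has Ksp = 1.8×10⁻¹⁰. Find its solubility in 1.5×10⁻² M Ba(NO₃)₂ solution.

1.2×10⁻⁸ M

BaSO₄(s) ⇌ Ba²⁺(aq) + SO₄²⁻(aq)
The solution already contains Ba²⁺ at 1.5×10⁻² M. Let s be the molar solubility of BaSO₄.
[Ba²⁺] ≈ 1.5×10⁻² M (common ion dominates); [SO₄²⁻] = s.
Ksp = [Ba²⁺][SO₄²⁻] = (1.5×10⁻²)s
s = 1.8×10⁻¹⁰ / (1.5×10⁻²) = 1.2×10⁻⁸
s = 1.2×10⁻⁸ M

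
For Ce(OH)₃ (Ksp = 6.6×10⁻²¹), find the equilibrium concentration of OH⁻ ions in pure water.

Ce(OH)₃(s) ⇌ Ce³⁺(aq) + 3 OH⁻(aq)
For each mole of Ce(OH)₃ that dissolves per liter, [Ce³⁺] = s and [OH⁻] = 3s; let s denote this solubility.
Ksp = [Ce³⁺][OH⁻]^3 = s · (3s)^3 = 27s^4 = 6.6×10⁻²¹
s = 4.0×10⁻⁶ M
[OH⁻] = 3s = 1.2×10⁻⁵ M

1.2×10⁻⁵ M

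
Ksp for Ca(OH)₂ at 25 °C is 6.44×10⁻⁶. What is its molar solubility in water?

Ca(OH)₂(s) ⇌ Ca²⁺(aq) + 2 OH⁻(aq)
For each mole of Ca(OH)₂ that dissolves per liter, [Ca²⁺] = s and [OH⁻] = 2s; let s denote this solubility.
Ksp = [Ca²⁺][OH⁻]^2 = s · (2s)^2 = 4s^3
4s^3 = 6.44×10⁻⁶  ⇒  s^3 = 1.61×10⁻⁶
s = 1.17×10⁻² mol/L

1.17×10⁻² M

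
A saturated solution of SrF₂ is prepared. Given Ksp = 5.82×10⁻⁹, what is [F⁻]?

SrF₂(s) ⇌ Sr²⁺(aq) + 2 F⁻(aq)
If s mol/L of SrF₂ dissolves, [Sr²⁺] = s and [F⁻] = 2s.
Ksp = [Sr²⁺][F⁻]^2 = s · (2s)^2 = 4s^3 = 5.82×10⁻⁹
s = 1.13×10⁻³ mol L⁻¹
[F⁻] = 2s = 2.27×10⁻³ mol L⁻¹

2.27×10⁻³ M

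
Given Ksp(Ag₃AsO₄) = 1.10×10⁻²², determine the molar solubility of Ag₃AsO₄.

1.42×10⁻⁶ M

Ag₃AsO₄(s) ⇌ 3 Ag⁺(aq) + AsO₄³⁻(aq)
With molar solubility s: [Ag⁺] = 3s, [AsO₄³⁻] = s.
Ksp = [Ag⁺]^3[AsO₄³⁻] = (3s)^3 · s = 27s^4
27s^4 = 1.10×10⁻²²  ⇒  s^4 = 4.07×10⁻²⁴
s = (4.07×10⁻²⁴)^(1/4) = 1.42×10⁻⁶ mol L⁻¹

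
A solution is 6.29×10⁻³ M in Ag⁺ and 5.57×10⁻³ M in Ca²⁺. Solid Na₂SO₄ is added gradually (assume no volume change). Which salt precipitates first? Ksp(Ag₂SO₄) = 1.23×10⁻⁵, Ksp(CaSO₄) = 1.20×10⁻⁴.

CaSO₄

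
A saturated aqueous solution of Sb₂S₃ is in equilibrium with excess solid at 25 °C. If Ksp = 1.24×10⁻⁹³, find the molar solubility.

1.03×10⁻¹⁹ M

Sb₂S₃(s) ⇌ 2 Sb³⁺(aq) + 3 S²⁻(aq)
Call the molar solubility s, so that [Sb³⁺] = 2s and [S²⁻] = 3s.
Ksp = [Sb³⁺]^2[S²⁻]^3 = (2s)^2 · (3s)^3 = 108s^5
108s^5 = 1.24×10⁻⁹³  ⇒  s^5 = 1.15×10⁻⁹⁵
s = (1.15×10⁻⁹⁵)^(1/5) = 1.03×10⁻¹⁹ mol/L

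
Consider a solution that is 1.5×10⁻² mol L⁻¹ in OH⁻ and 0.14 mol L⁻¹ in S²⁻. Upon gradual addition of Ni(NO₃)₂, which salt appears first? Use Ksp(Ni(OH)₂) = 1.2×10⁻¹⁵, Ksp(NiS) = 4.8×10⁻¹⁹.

NiS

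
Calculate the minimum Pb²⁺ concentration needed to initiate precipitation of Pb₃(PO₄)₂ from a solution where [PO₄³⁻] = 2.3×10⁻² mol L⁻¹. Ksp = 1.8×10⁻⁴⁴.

Precipitation of each salt begins when its ion product equals Ksp.
Pb₃(PO₄)₂(s) ⇌ 3 Pb²⁺(aq) + 2 PO₄³⁻(aq)
Ksp = [Pb²⁺]^3[PO₄³⁻]^2 = [Pb²⁺]^3(2.3×10⁻²)^2
[Pb²⁺]^3 = 1.8×10⁻⁴⁴ / (2.3×10⁻²)^2 = 3.4×10⁻⁴¹
[Pb²⁺] = 3.2×10⁻¹⁴ mol L⁻¹

3.2×10⁻¹⁴ M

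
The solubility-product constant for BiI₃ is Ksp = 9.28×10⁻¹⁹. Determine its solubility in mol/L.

1.36×10⁻⁵ M

BiI₃(s) ⇌ Bi³⁺(aq) + 3 I⁻(aq)
For each mole of BiI₃ that dissolves per liter, [Bi³⁺] = s and [I⁻] = 3s; let s denote this solubility.
Ksp = [Bi³⁺][I⁻]^3 = s · (3s)^3 = 27s^4
27s^4 = 9.28×10⁻¹⁹  ⇒  s^4 = 3.44×10⁻²⁰
s = 1.36×10⁻⁵ mol/L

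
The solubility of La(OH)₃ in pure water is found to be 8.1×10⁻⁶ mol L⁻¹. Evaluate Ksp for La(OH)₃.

La(OH)₃(s) ⇌ La³⁺(aq) + 3 OH⁻(aq)
Let s be the molar solubility. Then [La³⁺] = s and [OH⁻] = 3s.
Ksp = [La³⁺][OH⁻]^3 = s · (3s)^3 = 27s^4
Ksp = 27 × (8.1×10⁻⁶)^4 = 1.2×10⁻¹⁹

Ksp = 1.2×10⁻¹⁹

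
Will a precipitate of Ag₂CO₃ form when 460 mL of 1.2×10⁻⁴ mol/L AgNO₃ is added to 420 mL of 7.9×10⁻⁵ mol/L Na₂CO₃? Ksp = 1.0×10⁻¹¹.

The combined volume is 880 mL.
[Ag⁺] = (1.2×10⁻⁴)(460)/880 = 6.3×10⁻⁵ mol/L
[CO₃²⁻] = (7.9×10⁻⁵)(420)/880 = 3.8×10⁻⁵ mol/L
Q = [Ag⁺]^2[CO₃²⁻] = 1.5×10⁻¹³
Q = 1.5×10⁻¹³ < Ksp = 1.0×10⁻¹¹, so the solution is unsaturated and no precipitate forms.

No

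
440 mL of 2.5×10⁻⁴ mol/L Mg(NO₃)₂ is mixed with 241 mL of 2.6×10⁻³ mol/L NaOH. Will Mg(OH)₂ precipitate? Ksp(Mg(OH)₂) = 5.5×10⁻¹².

Yes

The combined volume is 681 mL.
[Mg²⁺] = (2.5×10⁻⁴)(440)/681 = 1.6×10⁻⁴ mol/L
[OH⁻] = (2.6×10⁻³)(241)/681 = 9.2×10⁻⁴ mol/L
Q = [Mg²⁺][OH⁻]^2 = 1.4×10⁻¹⁰
Because Q > Ksp (1.4×10⁻¹⁰ vs 5.5×10⁻¹²), a precipitate of Mg(OH)₂ forms.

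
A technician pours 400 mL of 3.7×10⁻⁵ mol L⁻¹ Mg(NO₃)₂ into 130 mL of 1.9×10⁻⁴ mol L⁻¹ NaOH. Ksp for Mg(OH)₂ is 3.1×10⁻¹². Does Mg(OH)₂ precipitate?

After mixing, V = 400 mL + 130 mL = 530 mL.
[Mg²⁺] = (3.7×10⁻⁵)(400)/530 = 2.8×10⁻⁵ mol L⁻¹
[OH⁻] = (1.9×10⁻⁴)(130)/530 = 4.7×10⁻⁵ mol L⁻¹
Q = [Mg²⁺][OH⁻]^2 = 6.1×10⁻¹⁴
Since Q (6.1×10⁻¹⁴) is less than Ksp (3.1×10⁻¹²), no Mg(OH)₂ precipitates.

No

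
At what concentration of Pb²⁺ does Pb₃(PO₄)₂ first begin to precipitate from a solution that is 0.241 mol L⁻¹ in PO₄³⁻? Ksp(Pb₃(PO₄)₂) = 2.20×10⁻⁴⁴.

Precipitation begins when Q = Ksp.
Pb₃(PO₄)₂(s) ⇌ 3 Pb²⁺(aq) + 2 PO₄³⁻(aq)
Ksp = [Pb²⁺]^3[PO₄³⁻]^2 = [Pb²⁺]^3(0.241)^2
[Pb²⁺]^3 = 2.20×10⁻⁴⁴ / (0.241)^2 = 3.79×10⁻⁴³
[Pb²⁺] = 7.24×10⁻¹⁵ mol L⁻¹

7.24×10⁻¹⁵ M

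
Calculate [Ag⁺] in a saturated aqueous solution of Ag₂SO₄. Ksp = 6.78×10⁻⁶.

Ag₂SO₄(s) ⇌ 2 Ag⁺(aq) + SO₄²⁻(aq)
Call the molar solubility s, so that [Ag⁺] = 2s and [SO₄²⁻] = s.
Ksp = [Ag⁺]^2[SO₄²⁻] = (2s)^2 · s = 4s^3 = 6.78×10⁻⁶
s = 1.19×10⁻² mol L⁻¹
[Ag⁺] = 2s = 2.38×10⁻² mol L⁻¹

2.38×10⁻² M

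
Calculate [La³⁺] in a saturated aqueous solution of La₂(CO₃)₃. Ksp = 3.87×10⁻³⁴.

1.63×10⁻⁷ M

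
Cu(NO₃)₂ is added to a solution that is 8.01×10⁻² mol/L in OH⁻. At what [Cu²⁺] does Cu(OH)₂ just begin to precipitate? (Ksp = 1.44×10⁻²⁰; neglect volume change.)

2.24×10⁻¹⁸ M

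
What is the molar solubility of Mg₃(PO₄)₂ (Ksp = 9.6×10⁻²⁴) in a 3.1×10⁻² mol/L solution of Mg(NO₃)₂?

2.8×10⁻¹⁰ M

Mg₃(PO₄)₂(s) ⇌ 3 Mg²⁺(aq) + 2 PO₄³⁻(aq)
Let s be the solubility of Mg₃(PO₄)₂ here. The common ion gives [Mg²⁺] ≈ 3.1×10⁻² mol/L, and [PO₄³⁻] = 2s.
Ksp = [Mg²⁺]^3[PO₄³⁻]^2 = (3.1×10⁻²)^3(2s)^2
(2s)^2 = 9.6×10⁻²⁴ / (3.1×10⁻²)^3 = 3.2×10⁻¹⁹
s = 2.8×10⁻¹⁰ mol/L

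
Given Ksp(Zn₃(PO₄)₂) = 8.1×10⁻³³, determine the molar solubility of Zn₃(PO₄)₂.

Zn₃(PO₄)₂(s) ⇌ 3 Zn²⁺(aq) + 2 PO₄³⁻(aq)
For each mole of Zn₃(PO₄)₂ that dissolves per liter, [Zn²⁺] = 3s and [PO₄³⁻] = 2s; let s denote this solubility.
Ksp = [Zn²⁺]^3[PO₄³⁻]^2 = (3s)^3 · (2s)^2 = 108s^5
108s^5 = 8.1×10⁻³³  ⇒  s^5 = 7.5×10⁻³⁵
s = 1.5×10⁻⁷ mol L⁻¹

1.5×10⁻⁷ M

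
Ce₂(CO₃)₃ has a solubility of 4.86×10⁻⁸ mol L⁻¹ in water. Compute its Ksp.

Ce₂(CO₃)₃(s) ⇌ 2 Ce³⁺(aq) + 3 CO₃²⁻(aq)
Call the molar solubility s, so that [Ce³⁺] = 2s and [CO₃²⁻] = 3s.
Ksp = [Ce³⁺]^2[CO₃²⁻]^3 = (2s)^2 · (3s)^3 = 108s^5
Ksp = 108 × (4.86×10⁻⁸)^5 = 2.93×10⁻³⁵

Ksp = 2.93×10⁻³⁵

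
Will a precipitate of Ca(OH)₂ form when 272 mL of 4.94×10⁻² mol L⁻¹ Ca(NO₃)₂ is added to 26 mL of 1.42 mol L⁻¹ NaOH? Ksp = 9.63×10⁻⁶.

Yes

Total volume after mixing = 272 + 26 = 298 mL.
[Ca²⁺] = (4.94×10⁻²)(272)/298 = 4.51×10⁻² mol L⁻¹
[OH⁻] = (1.42)(26)/298 = 0.124 mol L⁻¹
Q = [Ca²⁺][OH⁻]^2 = 6.92×10⁻⁴
Since Q (6.92×10⁻⁴) exceeds Ksp (9.63×10⁻⁶), Ca(OH)₂ will precipitate.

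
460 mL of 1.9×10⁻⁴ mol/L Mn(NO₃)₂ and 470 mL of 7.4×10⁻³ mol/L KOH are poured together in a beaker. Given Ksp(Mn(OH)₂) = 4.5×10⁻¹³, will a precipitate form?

Yes

After mixing, V = 460 mL + 470 mL = 930 mL.
[Mn²⁺] = (1.9×10⁻⁴)(460)/930 = 9.4×10⁻⁵ mol/L
[OH⁻] = (7.4×10⁻³)(470)/930 = 3.7×10⁻³ mol/L
Q = [Mn²⁺][OH⁻]^2 = 1.3×10⁻⁹
Q = 1.3×10⁻⁹ > Ksp = 4.5×10⁻¹³, so the solution is supersaturated and Mn(OH)₂ precipitates.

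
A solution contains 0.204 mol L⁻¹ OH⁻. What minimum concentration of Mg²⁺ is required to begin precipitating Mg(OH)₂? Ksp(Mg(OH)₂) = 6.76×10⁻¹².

Precipitation begins when Q = Ksp.
Mg(OH)₂(s) ⇌ Mg²⁺(aq) + 2 OH⁻(aq)
Ksp = [Mg²⁺][OH⁻]^2 = [Mg²⁺](0.204)^2
[Mg²⁺] = 6.76×10⁻¹² / (0.204)^2 = 1.62×10⁻¹⁰
[Mg²⁺] = 1.62×10⁻¹⁰ mol L⁻¹

1.62×10⁻¹⁰ M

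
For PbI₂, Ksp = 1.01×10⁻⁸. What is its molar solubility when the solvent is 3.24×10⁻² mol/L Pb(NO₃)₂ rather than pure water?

2.79×10⁻⁴ M

PbI₂(s) ⇌ Pb²⁺(aq) + 2 I⁻(aq)
Let s be the solubility of PbI₂ here. The common ion gives [Pb²⁺] ≈ 3.24×10⁻² mol/L, and [I⁻] = 2s.
Ksp = [Pb²⁺][I⁻]^2 = (3.24×10⁻²)(2s)^2
(2s)^2 = 1.01×10⁻⁸ / (3.24×10⁻²) = 3.12×10⁻⁷
s = 2.79×10⁻⁴ mol/L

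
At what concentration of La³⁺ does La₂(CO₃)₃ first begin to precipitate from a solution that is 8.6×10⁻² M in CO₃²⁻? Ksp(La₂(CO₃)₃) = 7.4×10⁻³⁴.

1.1×10⁻¹⁵ M

The threshold for precipitation is Q = Ksp.
La₂(CO₃)₃(s) ⇌ 2 La³⁺(aq) + 3 CO₃²⁻(aq)
Ksp = [La³⁺]^2[CO₃²⁻]^3 = [La³⁺]^2(8.6×10⁻²)^3
[La³⁺]^2 = 7.4×10⁻³⁴ / (8.6×10⁻²)^3 = 1.2×10⁻³⁰
[La³⁺] = 1.1×10⁻¹⁵ M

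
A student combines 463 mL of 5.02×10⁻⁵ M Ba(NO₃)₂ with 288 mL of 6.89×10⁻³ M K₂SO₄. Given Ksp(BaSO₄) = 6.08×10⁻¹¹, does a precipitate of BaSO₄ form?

Yes

Total volume after mixing = 463 + 288 = 751 mL.
[Ba²⁺] = (5.02×10⁻⁵)(463)/751 = 3.09×10⁻⁵ M
[SO₄²⁻] = (6.89×10⁻³)(288)/751 = 2.64×10⁻³ M
Q = [Ba²⁺][SO₄²⁻] = 8.18×10⁻⁸
Because Q > Ksp (8.18×10⁻⁸ vs 6.08×10⁻¹¹), a precipitate of BaSO₄ forms.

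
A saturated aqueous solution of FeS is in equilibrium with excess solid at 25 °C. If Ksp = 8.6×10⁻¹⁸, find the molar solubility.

2.9×10⁻⁹ M

FeS(s) ⇌ Fe²⁺(aq) + S²⁻(aq)
With molar solubility s: [Fe²⁺] = s, [S²⁻] = s.
Ksp = [Fe²⁺][S²⁻] = s · s = s^2
s^2 = 8.6×10⁻¹⁸
s = 2.9×10⁻⁹ mol L⁻¹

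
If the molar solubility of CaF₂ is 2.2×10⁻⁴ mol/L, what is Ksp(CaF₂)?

Ksp = 4.3×10⁻¹¹

CaF₂(s) ⇌ Ca²⁺(aq) + 2 F⁻(aq)
Let s be the molar solubility. Then [Ca²⁺] = s and [F⁻] = 2s.
Ksp = [Ca²⁺][F⁻]^2 = s · (2s)^2 = 4s^3
Ksp = 4 × (2.2×10⁻⁴)^3 = 4.3×10⁻¹¹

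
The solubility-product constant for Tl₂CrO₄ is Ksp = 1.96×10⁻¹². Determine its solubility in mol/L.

Tl₂CrO₄(s) ⇌ 2 Tl⁺(aq) + CrO₄²⁻(aq)
Let s be the molar solubility. Then [Tl⁺] = 2s and [CrO₄²⁻] = s.
Ksp = [Tl⁺]^2[CrO₄²⁻] = (2s)^2 · s = 4s^3
4s^3 = 1.96×10⁻¹²  ⇒  s^3 = 4.90×10⁻¹³
Taking the 3rd root, s = 7.88×10⁻⁵ M.

7.88×10⁻⁵ M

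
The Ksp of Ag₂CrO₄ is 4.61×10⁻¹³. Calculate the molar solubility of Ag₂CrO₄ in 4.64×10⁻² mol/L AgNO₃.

2.14×10⁻¹⁰ M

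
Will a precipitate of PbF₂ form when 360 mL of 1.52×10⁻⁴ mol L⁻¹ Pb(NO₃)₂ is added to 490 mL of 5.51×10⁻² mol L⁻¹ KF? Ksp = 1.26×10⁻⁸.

Total volume after mixing = 360 + 490 = 850 mL.
[Pb²⁺] = (1.52×10⁻⁴)(360)/850 = 6.44×10⁻⁵ mol L⁻¹
[F⁻] = (5.51×10⁻²)(490)/850 = 3.18×10⁻² mol L⁻¹
Q = [Pb²⁺][F⁻]^2 = 6.50×10⁻⁸
Because Q > Ksp (6.50×10⁻⁸ vs 1.26×10⁻⁸), a precipitate of PbF₂ forms.

Yes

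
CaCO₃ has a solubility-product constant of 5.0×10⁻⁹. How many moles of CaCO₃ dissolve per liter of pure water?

CaCO₃(s) ⇌ Ca²⁺(aq) + CO₃²⁻(aq)
With molar solubility s: [Ca²⁺] = s, [CO₃²⁻] = s.
Ksp = [Ca²⁺][CO₃²⁻] = s · s = s^2
s^2 = 5.0×10⁻⁹
s = 7.1×10⁻⁵ mol L⁻¹

7.1×10⁻⁵ M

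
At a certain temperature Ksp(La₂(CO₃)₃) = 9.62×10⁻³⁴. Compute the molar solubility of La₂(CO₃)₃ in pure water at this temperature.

9.77×10⁻⁸ M

La₂(CO₃)₃(s) ⇌ 2 La³⁺(aq) + 3 CO₃²⁻(aq)
Call the molar solubility s, so that [La³⁺] = 2s and [CO₃²⁻] = 3s.
Ksp = [La³⁺]^2[CO₃²⁻]^3 = (2s)^2 · (3s)^3 = 108s^5
108s^5 = 9.62×10⁻³⁴  ⇒  s^5 = 8.91×10⁻³⁶
Taking the 5th root, s = 9.77×10⁻⁸ M.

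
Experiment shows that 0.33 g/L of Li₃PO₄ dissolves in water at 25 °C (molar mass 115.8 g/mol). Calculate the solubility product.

s = (0.33 g L⁻¹)/(115.8 g mol⁻¹) = 2.850×10⁻³ M
Li₃PO₄(s) ⇌ 3 Li⁺(aq) + PO₄³⁻(aq)
Let s be the molar solubility. Then [Li⁺] = 3s and [PO₄³⁻] = s.
Ksp = [Li⁺]^3[PO₄³⁻] = (3s)^3 · s = 27s^4
Ksp = 27 × (2.850×10⁻³)^4 = 1.8×10⁻⁹

Ksp = 1.8×10⁻⁹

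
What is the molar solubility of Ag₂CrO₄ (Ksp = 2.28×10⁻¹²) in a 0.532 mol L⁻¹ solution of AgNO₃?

Ag₂CrO₄(s) ⇌ 2 Ag⁺(aq) + CrO₄²⁻(aq)
Let s be the solubility of Ag₂CrO₄ here. The common ion gives [Ag⁺] ≈ 0.532 mol L⁻¹, and [CrO₄²⁻] = s.
Ksp = [Ag⁺]^2[CrO₄²⁻] = (0.532)^2s
s = 2.28×10⁻¹² / (0.532)^2 = 8.06×10⁻¹²
s = 8.06×10⁻¹² mol L⁻¹

8.06×10⁻¹² M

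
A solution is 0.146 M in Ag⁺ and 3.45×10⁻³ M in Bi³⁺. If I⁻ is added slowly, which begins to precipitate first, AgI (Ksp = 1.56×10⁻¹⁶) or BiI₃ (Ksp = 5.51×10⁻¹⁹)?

AgI

Precipitation of each salt begins when its ion product equals Ksp.
For AgI: [I⁻] = (Ksp/[Ag⁺]) = 1.07×10⁻¹⁵ M
For BiI₃: [I⁻] = (Ksp/[Bi³⁺])^(1/3) = 5.43×10⁻⁶ M
AgI requires the lower [I⁻], so it precipitates first.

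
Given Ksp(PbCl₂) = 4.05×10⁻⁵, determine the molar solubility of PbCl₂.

2.16×10⁻² M

PbCl₂(s) ⇌ Pb²⁺(aq) + 2 Cl⁻(aq)
For each mole of PbCl₂ that dissolves per liter, [Pb²⁺] = s and [Cl⁻] = 2s; let s denote this solubility.
Ksp = [Pb²⁺][Cl⁻]^2 = s · (2s)^2 = 4s^3
4s^3 = 4.05×10⁻⁵  ⇒  s^3 = 1.01×10⁻⁵
s = (1.01×10⁻⁵)^(1/3) = 2.16×10⁻² mol L⁻¹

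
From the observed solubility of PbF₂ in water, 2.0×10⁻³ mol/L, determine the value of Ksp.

Ksp = 3.2×10⁻⁸

PbF₂(s) ⇌ Pb²⁺(aq) + 2 F⁻(aq)
Let s be the molar solubility. Then [Pb²⁺] = s and [F⁻] = 2s.
Ksp = [Pb²⁺][F⁻]^2 = s · (2s)^2 = 4s^3
Ksp = 4 × (2.0×10⁻³)^3 = 3.2×10⁻⁸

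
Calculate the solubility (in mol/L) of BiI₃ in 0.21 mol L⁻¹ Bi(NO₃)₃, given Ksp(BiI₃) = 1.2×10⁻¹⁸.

6.0×10⁻⁷ M

BiI₃(s) ⇌ Bi³⁺(aq) + 3 I⁻(aq)
Bi³⁺ is already present at 0.21 mol L⁻¹. If s mol/L of BiI₃ dissolves, [I⁻] = 3s while [Bi³⁺] ≈ 0.21 mol L⁻¹.
Ksp = [Bi³⁺][I⁻]^3 = (0.21)(3s)^3
(3s)^3 = 1.2×10⁻¹⁸ / (0.21) = 5.7×10⁻¹⁸
s = 6.0×10⁻⁷ mol L⁻¹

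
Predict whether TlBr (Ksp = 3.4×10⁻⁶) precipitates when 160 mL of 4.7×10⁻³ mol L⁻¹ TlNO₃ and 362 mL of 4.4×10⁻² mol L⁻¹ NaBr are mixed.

The combined volume is 522 mL.
[Tl⁺] = (4.7×10⁻³)(160)/522 = 1.4×10⁻³ mol L⁻¹
[Br⁻] = (4.4×10⁻²)(362)/522 = 3.1×10⁻² mol L⁻¹
Q = [Tl⁺][Br⁻] = 4.4×10⁻⁵
Q = 4.4×10⁻⁵ > Ksp = 3.4×10⁻⁶, so the solution is supersaturated and TlBr precipitates.

Yes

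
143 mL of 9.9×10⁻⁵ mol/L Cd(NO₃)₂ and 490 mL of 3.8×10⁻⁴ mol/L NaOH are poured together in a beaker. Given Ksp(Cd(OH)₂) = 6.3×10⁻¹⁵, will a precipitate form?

After mixing, V = 143 mL + 490 mL = 633 mL.
[Cd²⁺] = (9.9×10⁻⁵)(143)/633 = 2.2×10⁻⁵ mol/L
[OH⁻] = (3.8×10⁻⁴)(490)/633 = 2.9×10⁻⁴ mol/L
Q = [Cd²⁺][OH⁻]^2 = 1.9×10⁻¹²
Since Q (1.9×10⁻¹²) exceeds Ksp (6.3×10⁻¹⁵), Cd(OH)₂ will precipitate.

Yes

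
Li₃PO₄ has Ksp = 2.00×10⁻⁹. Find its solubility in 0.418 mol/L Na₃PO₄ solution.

Li₃PO₄(s) ⇌ 3 Li⁺(aq) + PO₄³⁻(aq)
The solution already contains PO₄³⁻ at 0.418 mol/L. Let s be the molar solubility of Li₃PO₄.
[PO₄³⁻] ≈ 0.418 mol/L (common ion dominates); [Li⁺] = 3s.
Ksp = [Li⁺]^3[PO₄³⁻] = (3s)^3(0.418)
(3s)^3 = 2.00×10⁻⁹ / (0.418) = 4.78×10⁻⁹
s = 5.62×10⁻⁴ mol/L

5.62×10⁻⁴ M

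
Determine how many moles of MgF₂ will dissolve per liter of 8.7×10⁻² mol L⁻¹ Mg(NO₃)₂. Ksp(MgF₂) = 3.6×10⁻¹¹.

MgF₂(s) ⇌ Mg²⁺(aq) + 2 F⁻(aq)
The solution already contains Mg²⁺ at 8.7×10⁻² mol L⁻¹. Let s be the molar solubility of MgF₂.
[Mg²⁺] ≈ 8.7×10⁻² mol L⁻¹ (common ion dominates); [F⁻] = 2s.
Ksp = [Mg²⁺][F⁻]^2 = (8.7×10⁻²)(2s)^2
(2s)^2 = 3.6×10⁻¹¹ / (8.7×10⁻²) = 4.1×10⁻¹⁰
s = 1.0×10⁻⁵ mol L⁻¹

1.0×10⁻⁵ M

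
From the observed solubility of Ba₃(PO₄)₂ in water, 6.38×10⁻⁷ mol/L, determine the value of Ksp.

Ksp = 1.14×10⁻²⁹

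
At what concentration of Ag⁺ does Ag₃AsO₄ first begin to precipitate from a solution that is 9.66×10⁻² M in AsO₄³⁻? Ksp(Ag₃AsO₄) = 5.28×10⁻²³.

8.18×10⁻⁸ M

Precipitation of each salt begins when its ion product equals Ksp.
Ag₃AsO₄(s) ⇌ 3 Ag⁺(aq) + AsO₄³⁻(aq)
Ksp = [Ag⁺]^3[AsO₄³⁻] = [Ag⁺]^3(9.66×10⁻²)
[Ag⁺]^3 = 5.28×10⁻²³ / (9.66×10⁻²) = 5.47×10⁻²²
[Ag⁺] = 8.18×10⁻⁸ M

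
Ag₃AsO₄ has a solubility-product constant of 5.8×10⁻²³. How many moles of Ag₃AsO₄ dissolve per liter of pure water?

Ag₃AsO₄(s) ⇌ 3 Ag⁺(aq) + AsO₄³⁻(aq)
Call the molar solubility s, so that [Ag⁺] = 3s and [AsO₄³⁻] = s.
Ksp = [Ag⁺]^3[AsO₄³⁻] = (3s)^3 · s = 27s^4
27s^4 = 5.8×10⁻²³  ⇒  s^4 = 2.1×10⁻²⁴
Taking the 4th root, s = 1.2×10⁻⁶ M.

1.2×10⁻⁶ M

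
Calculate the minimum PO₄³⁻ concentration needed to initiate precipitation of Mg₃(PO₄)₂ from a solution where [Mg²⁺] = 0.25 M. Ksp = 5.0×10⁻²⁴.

The threshold for precipitation is Q = Ksp.
Mg₃(PO₄)₂(s) ⇌ 3 Mg²⁺(aq) + 2 PO₄³⁻(aq)
Ksp = [Mg²⁺]^3[PO₄³⁻]^2 = [PO₄³⁻]^2(0.25)^3
[PO₄³⁻]^2 = 5.0×10⁻²⁴ / (0.25)^3 = 3.2×10⁻²²
[PO₄³⁻] = 1.8×10⁻¹¹ M

1.8×10⁻¹¹ M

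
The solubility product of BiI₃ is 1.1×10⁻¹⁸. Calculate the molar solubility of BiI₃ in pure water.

1.4×10⁻⁵ M

BiI₃(s) ⇌ Bi³⁺(aq) + 3 I⁻(aq)
Let s be the molar solubility. Then [Bi³⁺] = s and [I⁻] = 3s.
Ksp = [Bi³⁺][I⁻]^3 = s · (3s)^3 = 27s^4
27s^4 = 1.1×10⁻¹⁸  ⇒  s^4 = 4.1×10⁻²⁰
s = 1.4×10⁻⁵ mol/L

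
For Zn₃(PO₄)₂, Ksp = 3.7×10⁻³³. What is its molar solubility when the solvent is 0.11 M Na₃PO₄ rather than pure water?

Zn₃(PO₄)₂(s) ⇌ 3 Zn²⁺(aq) + 2 PO₄³⁻(aq)
PO₄³⁻ is already present at 0.11 M. If s mol/L of Zn₃(PO₄)₂ dissolves, [Zn²⁺] = 3s while [PO₄³⁻] ≈ 0.11 M.
Ksp = [Zn²⁺]^3[PO₄³⁻]^2 = (3s)^3(0.11)^2
(3s)^3 = 3.7×10⁻³³ / (0.11)^2 = 3.1×10⁻³¹
s = 2.2×10⁻¹¹ M

2.2×10⁻¹¹ M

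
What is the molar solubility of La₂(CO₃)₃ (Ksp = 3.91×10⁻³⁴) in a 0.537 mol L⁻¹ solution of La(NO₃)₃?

3.69×10⁻¹² M

La₂(CO₃)₃(s) ⇌ 2 La³⁺(aq) + 3 CO₃²⁻(aq)
La³⁺ is already present at 0.537 mol L⁻¹. If s mol/L of La₂(CO₃)₃ dissolves, [CO₃²⁻] = 3s while [La³⁺] ≈ 0.537 mol L⁻¹.
Ksp = [La³⁺]^2[CO₃²⁻]^3 = (0.537)^2(3s)^3
(3s)^3 = 3.91×10⁻³⁴ / (0.537)^2 = 1.36×10⁻³³
s = 3.69×10⁻¹² mol L⁻¹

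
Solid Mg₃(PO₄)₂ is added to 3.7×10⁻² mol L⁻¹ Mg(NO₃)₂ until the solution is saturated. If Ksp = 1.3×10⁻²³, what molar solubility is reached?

Mg₃(PO₄)₂(s) ⇌ 3 Mg²⁺(aq) + 2 PO₄³⁻(aq)
The solution already contains Mg²⁺ at 3.7×10⁻² mol L⁻¹. Let s be the molar solubility of Mg₃(PO₄)₂.
[Mg²⁺] ≈ 3.7×10⁻² mol L⁻¹ (common ion dominates); [PO₄³⁻] = 2s.
Ksp = [Mg²⁺]^3[PO₄³⁻]^2 = (3.7×10⁻²)^3(2s)^2
(2s)^2 = 1.3×10⁻²³ / (3.7×10⁻²)^3 = 2.6×10⁻¹⁹
s = 2.5×10⁻¹⁰ mol L⁻¹

2.5×10⁻¹⁰ M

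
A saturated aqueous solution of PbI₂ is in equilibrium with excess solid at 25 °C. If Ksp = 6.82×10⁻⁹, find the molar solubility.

1.19×10⁻³ M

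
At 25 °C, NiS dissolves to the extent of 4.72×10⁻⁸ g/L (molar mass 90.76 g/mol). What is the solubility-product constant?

Ksp = 2.70×10⁻¹⁹

Convert to molarity: s = 4.72×10⁻⁸ / 90.76 = 5.2005×10⁻¹⁰ mol/L
NiS(s) ⇌ Ni²⁺(aq) + S²⁻(aq)
If s mol/L of NiS dissolves, [Ni²⁺] = s and [S²⁻] = s.
Ksp = [Ni²⁺][S²⁻] = s · s = s^2
Ksp = (5.2005×10⁻¹⁰)^2 = 2.70×10⁻¹⁹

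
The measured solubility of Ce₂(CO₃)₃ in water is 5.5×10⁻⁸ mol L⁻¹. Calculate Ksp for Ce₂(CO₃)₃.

Ce₂(CO₃)₃(s) ⇌ 2 Ce³⁺(aq) + 3 CO₃²⁻(aq)
Let s be the molar solubility. Then [Ce³⁺] = 2s and [CO₃²⁻] = 3s.
Ksp = [Ce³⁺]^2[CO₃²⁻]^3 = (2s)^2 · (3s)^3 = 108s^5
Ksp = 108 × (5.5×10⁻⁸)^5 = 5.4×10⁻³⁵

Ksp = 5.4×10⁻³⁵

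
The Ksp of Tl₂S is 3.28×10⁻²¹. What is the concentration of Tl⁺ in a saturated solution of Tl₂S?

1.87×10⁻⁷ M

Tl₂S(s) ⇌ 2 Tl⁺(aq) + S²⁻(aq)
If s mol/L of Tl₂S dissolves, [Tl⁺] = 2s and [S²⁻] = s.
Ksp = [Tl⁺]^2[S²⁻] = (2s)^2 · s = 4s^3 = 3.28×10⁻²¹
s = 9.36×10⁻⁸ mol/L
[Tl⁺] = 2s = 1.87×10⁻⁷ mol/L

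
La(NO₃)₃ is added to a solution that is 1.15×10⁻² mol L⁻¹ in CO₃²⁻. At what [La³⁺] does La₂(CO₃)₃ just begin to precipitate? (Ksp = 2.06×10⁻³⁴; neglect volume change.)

A salt starts to precipitate once the ion product Q reaches its Ksp.
La₂(CO₃)₃(s) ⇌ 2 La³⁺(aq) + 3 CO₃²⁻(aq)
Ksp = [La³⁺]^2[CO₃²⁻]^3 = [La³⁺]^2(1.15×10⁻²)^3
[La³⁺]^2 = 2.06×10⁻³⁴ / (1.15×10⁻²)^3 = 1.35×10⁻²⁸
[La³⁺] = 1.16×10⁻¹⁴ mol L⁻¹

1.16×10⁻¹⁴ M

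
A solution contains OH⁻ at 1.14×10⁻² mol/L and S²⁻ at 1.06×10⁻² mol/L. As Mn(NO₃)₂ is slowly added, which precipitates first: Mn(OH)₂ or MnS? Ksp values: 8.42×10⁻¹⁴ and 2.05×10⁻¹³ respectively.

A salt starts to precipitate once the ion product Q reaches its Ksp.
For Mn(OH)₂: [Mn²⁺] = (Ksp/[OH⁻]^2) = 6.48×10⁻¹⁰ mol/L
For MnS: [Mn²⁺] = (Ksp/[S²⁻]) = 1.93×10⁻¹¹ mol/L
The smaller threshold [Mn²⁺] is reached first, so MnS precipitates first.

MnS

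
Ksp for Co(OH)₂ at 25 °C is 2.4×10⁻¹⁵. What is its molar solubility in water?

Co(OH)₂(s) ⇌ Co²⁺(aq) + 2 OH⁻(aq)
If s mol/L of Co(OH)₂ dissolves, [Co²⁺] = s and [OH⁻] = 2s.
Ksp = [Co²⁺][OH⁻]^2 = s · (2s)^2 = 4s^3
4s^3 = 2.4×10⁻¹⁵  ⇒  s^3 = 6.0×10⁻¹⁶
Taking the 3rd root, s = 8.4×10⁻⁶ M.

8.4×10⁻⁶ M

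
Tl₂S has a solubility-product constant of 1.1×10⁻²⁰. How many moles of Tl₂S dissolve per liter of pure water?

Tl₂S(s) ⇌ 2 Tl⁺(aq) + S²⁻(aq)
For each mole of Tl₂S that dissolves per liter, [Tl⁺] = 2s and [S²⁻] = s; let s denote this solubility.
Ksp = [Tl⁺]^2[S²⁻] = (2s)^2 · s = 4s^3
4s^3 = 1.1×10⁻²⁰  ⇒  s^3 = 2.8×10⁻²¹
s = (2.8×10⁻²¹)^(1/3) = 1.4×10⁻⁷ mol/L

1.4×10⁻⁷ M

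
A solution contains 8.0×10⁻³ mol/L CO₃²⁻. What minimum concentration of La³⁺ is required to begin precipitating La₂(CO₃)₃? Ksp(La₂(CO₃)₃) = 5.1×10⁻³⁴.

A salt starts to precipitate once the ion product Q reaches its Ksp.
La₂(CO₃)₃(s) ⇌ 2 La³⁺(aq) + 3 CO₃²⁻(aq)
Ksp = [La³⁺]^2[CO₃²⁻]^3 = [La³⁺]^2(8.0×10⁻³)^3
[La³⁺]^2 = 5.1×10⁻³⁴ / (8.0×10⁻³)^3 = 1.0×10⁻²⁷
[La³⁺] = 3.2×10⁻¹⁴ mol/L

3.2×10⁻¹⁴ M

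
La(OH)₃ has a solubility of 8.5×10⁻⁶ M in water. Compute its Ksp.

La(OH)₃(s) ⇌ La³⁺(aq) + 3 OH⁻(aq)
Let s be the molar solubility. Then [La³⁺] = s and [OH⁻] = 3s.
Ksp = [La³⁺][OH⁻]^3 = s · (3s)^3 = 27s^4
Ksp = 27 × (8.5×10⁻⁶)^4 = 1.4×10⁻¹⁹

Ksp = 1.4×10⁻¹⁹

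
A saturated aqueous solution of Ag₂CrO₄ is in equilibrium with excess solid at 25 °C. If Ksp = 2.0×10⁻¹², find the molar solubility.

Ag₂CrO₄(s) ⇌ 2 Ag⁺(aq) + CrO₄²⁻(aq)
For each mole of Ag₂CrO₄ that dissolves per liter, [Ag⁺] = 2s and [CrO₄²⁻] = s; let s denote this solubility.
Ksp = [Ag⁺]^2[CrO₄²⁻] = (2s)^2 · s = 4s^3
4s^3 = 2.0×10⁻¹²  ⇒  s^3 = 5.0×10⁻¹³
Taking the 3rd root, s = 7.9×10⁻⁵ mol/L.

7.9×10⁻⁵ M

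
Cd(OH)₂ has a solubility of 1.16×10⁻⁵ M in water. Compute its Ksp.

Cd(OH)₂(s) ⇌ Cd²⁺(aq) + 2 OH⁻(aq)
Call the molar solubility s, so that [Cd²⁺] = s and [OH⁻] = 2s.
Ksp = [Cd²⁺][OH⁻]^2 = s · (2s)^2 = 4s^3
Ksp = 4 × (1.16×10⁻⁵)^3 = 6.24×10⁻¹⁵

Ksp = 6.24×10⁻¹⁵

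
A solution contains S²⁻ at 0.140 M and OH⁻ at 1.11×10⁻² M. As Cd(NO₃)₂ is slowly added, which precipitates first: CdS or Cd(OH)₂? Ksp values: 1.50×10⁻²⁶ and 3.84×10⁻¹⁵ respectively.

CdS

The threshold for precipitation is Q = Ksp.
For CdS: [Cd²⁺] = (Ksp/[S²⁻]) = 1.07×10⁻²⁵ M
For Cd(OH)₂: [Cd²⁺] = (Ksp/[OH⁻]^2) = 3.12×10⁻¹¹ M
The smaller threshold [Cd²⁺] is reached first, so CdS precipitates first.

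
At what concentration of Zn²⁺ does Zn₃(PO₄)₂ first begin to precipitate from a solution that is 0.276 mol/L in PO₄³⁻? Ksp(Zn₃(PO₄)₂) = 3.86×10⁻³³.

3.70×10⁻¹¹ M

Precipitation begins when Q = Ksp.
Zn₃(PO₄)₂(s) ⇌ 3 Zn²⁺(aq) + 2 PO₄³⁻(aq)
Ksp = [Zn²⁺]^3[PO₄³⁻]^2 = [Zn²⁺]^3(0.276)^2
[Zn²⁺]^3 = 3.86×10⁻³³ / (0.276)^2 = 5.07×10⁻³²
[Zn²⁺] = 3.70×10⁻¹¹ mol/L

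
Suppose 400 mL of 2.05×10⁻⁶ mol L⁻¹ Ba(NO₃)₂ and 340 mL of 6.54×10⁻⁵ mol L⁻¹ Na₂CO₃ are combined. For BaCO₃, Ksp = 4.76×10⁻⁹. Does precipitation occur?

No

Total volume after mixing = 400 + 340 = 740 mL.
[Ba²⁺] = (2.05×10⁻⁶)(400)/740 = 1.11×10⁻⁶ mol L⁻¹
[CO₃²⁻] = (6.54×10⁻⁵)(340)/740 = 3.00×10⁻⁵ mol L⁻¹
Q = [Ba²⁺][CO₃²⁻] = 3.33×10⁻¹¹
Q = 3.33×10⁻¹¹ < Ksp = 4.76×10⁻⁹, so the solution is unsaturated and no precipitate forms.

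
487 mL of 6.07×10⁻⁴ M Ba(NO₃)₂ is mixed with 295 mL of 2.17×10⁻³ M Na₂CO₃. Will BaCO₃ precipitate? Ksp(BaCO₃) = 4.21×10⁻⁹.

Total volume after mixing = 487 + 295 = 782 mL.
[Ba²⁺] = (6.07×10⁻⁴)(487)/782 = 3.78×10⁻⁴ M
[CO₃²⁻] = (2.17×10⁻³)(295)/782 = 8.19×10⁻⁴ M
Q = [Ba²⁺][CO₃²⁻] = 3.09×10⁻⁷
Because Q > Ksp (3.09×10⁻⁷ vs 4.21×10⁻⁹), a precipitate of BaCO₃ forms.

Yes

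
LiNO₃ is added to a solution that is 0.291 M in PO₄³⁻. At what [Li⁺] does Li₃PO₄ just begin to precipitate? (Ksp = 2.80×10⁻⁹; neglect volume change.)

2.13×10⁻³ M

Precipitation of each salt begins when its ion product equals Ksp.
Li₃PO₄(s) ⇌ 3 Li⁺(aq) + PO₄³⁻(aq)
Ksp = [Li⁺]^3[PO₄³⁻] = [Li⁺]^3(0.291)
[Li⁺]^3 = 2.80×10⁻⁹ / (0.291) = 9.62×10⁻⁹
[Li⁺] = 2.13×10⁻³ M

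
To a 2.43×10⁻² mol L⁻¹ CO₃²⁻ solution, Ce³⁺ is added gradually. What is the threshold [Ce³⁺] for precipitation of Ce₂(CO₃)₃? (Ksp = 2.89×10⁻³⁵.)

1.42×10⁻¹⁵ M

Precipitation of each salt begins when its ion product equals Ksp.
Ce₂(CO₃)₃(s) ⇌ 2 Ce³⁺(aq) + 3 CO₃²⁻(aq)
Ksp = [Ce³⁺]^2[CO₃²⁻]^3 = [Ce³⁺]^2(2.43×10⁻²)^3
[Ce³⁺]^2 = 2.89×10⁻³⁵ / (2.43×10⁻²)^3 = 2.01×10⁻³⁰
[Ce³⁺] = 1.42×10⁻¹⁵ mol L⁻¹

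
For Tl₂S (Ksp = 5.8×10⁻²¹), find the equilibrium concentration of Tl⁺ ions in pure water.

Tl₂S(s) ⇌ 2 Tl⁺(aq) + S²⁻(aq)
For each mole of Tl₂S that dissolves per liter, [Tl⁺] = 2s and [S²⁻] = s; let s denote this solubility.
Ksp = [Tl⁺]^2[S²⁻] = (2s)^2 · s = 4s^3 = 5.8×10⁻²¹
s = 1.1×10⁻⁷ M
[Tl⁺] = 2s = 2.3×10⁻⁷ M

2.3×10⁻⁷ M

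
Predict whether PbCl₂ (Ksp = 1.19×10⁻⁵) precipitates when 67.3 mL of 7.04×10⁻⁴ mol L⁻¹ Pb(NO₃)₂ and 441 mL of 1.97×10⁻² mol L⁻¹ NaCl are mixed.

No

After mixing, V = 67.3 mL + 441 mL = 508.3 mL.
[Pb²⁺] = (7.04×10⁻⁴)(67.3)/508.3 = 9.32×10⁻⁵ mol L⁻¹
[Cl⁻] = (1.97×10⁻²)(441)/508.3 = 1.71×10⁻² mol L⁻¹
Q = [Pb²⁺][Cl⁻]^2 = 2.72×10⁻⁸
Q = 2.72×10⁻⁸ < Ksp = 1.19×10⁻⁵, so the solution is unsaturated and no precipitate forms.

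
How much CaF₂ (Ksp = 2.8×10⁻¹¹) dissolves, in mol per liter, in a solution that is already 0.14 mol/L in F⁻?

CaF₂(s) ⇌ Ca²⁺(aq) + 2 F⁻(aq)
The solution already contains F⁻ at 0.14 mol/L. Let s be the molar solubility of CaF₂.
[F⁻] ≈ 0.14 mol/L (common ion dominates); [Ca²⁺] = s.
Ksp = [Ca²⁺][F⁻]^2 = s(0.14)^2
s = 2.8×10⁻¹¹ / (0.14)^2 = 1.4×10⁻⁹
s = 1.4×10⁻⁹ mol/L

1.4×10⁻⁹ M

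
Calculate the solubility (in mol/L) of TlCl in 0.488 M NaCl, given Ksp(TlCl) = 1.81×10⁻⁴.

3.71×10⁻⁴ M

TlCl(s) ⇌ Tl⁺(aq) + Cl⁻(aq)
Cl⁻ is already present at 0.488 M. If s mol/L of TlCl dissolves, [Tl⁺] = s while [Cl⁻] ≈ 0.488 M.
Ksp = [Tl⁺][Cl⁻] = s(0.488)
s = 1.81×10⁻⁴ / (0.488) = 3.71×10⁻⁴
s = 3.71×10⁻⁴ M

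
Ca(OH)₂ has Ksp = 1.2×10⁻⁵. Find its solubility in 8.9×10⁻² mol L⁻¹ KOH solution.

Ca(OH)₂(s) ⇌ Ca²⁺(aq) + 2 OH⁻(aq)
The solution already contains OH⁻ at 8.9×10⁻² mol L⁻¹. Let s be the molar solubility of Ca(OH)₂.
[OH⁻] ≈ 8.9×10⁻² mol L⁻¹ (common ion dominates); [Ca²⁺] = s.
Ksp = [Ca²⁺][OH⁻]^2 = s(8.9×10⁻²)^2
s = 1.2×10⁻⁵ / (8.9×10⁻²)^2 = 1.5×10⁻³
s = 1.5×10⁻³ mol L⁻¹

1.5×10⁻³ M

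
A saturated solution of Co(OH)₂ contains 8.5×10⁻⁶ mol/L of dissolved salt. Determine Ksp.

Ksp = 2.5×10⁻¹⁵

Co(OH)₂(s) ⇌ Co²⁺(aq) + 2 OH⁻(aq)
Let s be the molar solubility. Then [Co²⁺] = s and [OH⁻] = 2s.
Ksp = [Co²⁺][OH⁻]^2 = s · (2s)^2 = 4s^3
Ksp = 4 × (8.5×10⁻⁶)^3 = 2.5×10⁻¹⁵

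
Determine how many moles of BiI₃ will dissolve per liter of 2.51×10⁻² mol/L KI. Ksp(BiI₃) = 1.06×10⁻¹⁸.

BiI₃(s) ⇌ Bi³⁺(aq) + 3 I⁻(aq)
The solution already contains I⁻ at 2.51×10⁻² mol/L. Let s be the molar solubility of BiI₃.
[I⁻] ≈ 2.51×10⁻² mol/L (common ion dominates); [Bi³⁺] = s.
Ksp = [Bi³⁺][I⁻]^3 = s(2.51×10⁻²)^3
s = 1.06×10⁻¹⁸ / (2.51×10⁻²)^3 = 6.70×10⁻¹⁴
s = 6.70×10⁻¹⁴ mol/L

6.70×10⁻¹⁴ M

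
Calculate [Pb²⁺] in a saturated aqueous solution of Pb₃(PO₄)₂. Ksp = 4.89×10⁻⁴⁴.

2.56×10⁻⁹ M

Pb₃(PO₄)₂(s) ⇌ 3 Pb²⁺(aq) + 2 PO₄³⁻(aq)
For each mole of Pb₃(PO₄)₂ that dissolves per liter, [Pb²⁺] = 3s and [PO₄³⁻] = 2s; let s denote this solubility.
Ksp = [Pb²⁺]^3[PO₄³⁻]^2 = (3s)^3 · (2s)^2 = 108s^5 = 4.89×10⁻⁴⁴
s = 8.53×10⁻¹⁰ mol L⁻¹
[Pb²⁺] = 3s = 2.56×10⁻⁹ mol L⁻¹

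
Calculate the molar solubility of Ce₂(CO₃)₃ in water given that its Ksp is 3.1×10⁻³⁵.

4.9×10⁻⁸ M

Ce₂(CO₃)₃(s) ⇌ 2 Ce³⁺(aq) + 3 CO₃²⁻(aq)
With molar solubility s: [Ce³⁺] = 2s, [CO₃²⁻] = 3s.
Ksp = [Ce³⁺]^2[CO₃²⁻]^3 = (2s)^2 · (3s)^3 = 108s^5
108s^5 = 3.1×10⁻³⁵  ⇒  s^5 = 2.9×10⁻³⁷
s = (2.9×10⁻³⁷)^(1/5) = 4.9×10⁻⁸ M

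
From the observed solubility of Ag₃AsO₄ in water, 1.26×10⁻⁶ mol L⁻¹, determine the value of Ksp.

Ksp = 6.81×10⁻²³

Ag₃AsO₄(s) ⇌ 3 Ag⁺(aq) + AsO₄³⁻(aq)
With molar solubility s: [Ag⁺] = 3s, [AsO₄³⁻] = s.
Ksp = [Ag⁺]^3[AsO₄³⁻] = (3s)^3 · s = 27s^4
Ksp = 27 × (1.26×10⁻⁶)^4 = 6.81×10⁻²³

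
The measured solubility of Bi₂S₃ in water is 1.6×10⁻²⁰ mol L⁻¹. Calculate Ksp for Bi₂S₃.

Bi₂S₃(s) ⇌ 2 Bi³⁺(aq) + 3 S²⁻(aq)
Call the molar solubility s, so that [Bi³⁺] = 2s and [S²⁻] = 3s.
Ksp = [Bi³⁺]^2[S²⁻]^3 = (2s)^2 · (3s)^3 = 108s^5
Ksp = 108 × (1.6×10⁻²⁰)^5 = 1.1×10⁻⁹⁷

Ksp = 1.1×10⁻⁹⁷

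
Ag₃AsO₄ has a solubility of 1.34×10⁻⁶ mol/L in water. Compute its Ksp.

Ksp = 8.71×10⁻²³

Ag₃AsO₄(s) ⇌ 3 Ag⁺(aq) + AsO₄³⁻(aq)
If s mol/L of Ag₃AsO₄ dissolves, [Ag⁺] = 3s and [AsO₄³⁻] = s.
Ksp = [Ag⁺]^3[AsO₄³⁻] = (3s)^3 · s = 27s^4
Ksp = 27 × (1.34×10⁻⁶)^4 = 8.71×10⁻²³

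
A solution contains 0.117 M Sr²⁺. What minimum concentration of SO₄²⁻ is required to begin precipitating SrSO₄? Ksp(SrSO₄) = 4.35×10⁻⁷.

3.72×10⁻⁶ M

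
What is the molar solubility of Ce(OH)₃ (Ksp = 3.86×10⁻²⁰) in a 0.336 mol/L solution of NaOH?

Ce(OH)₃(s) ⇌ Ce³⁺(aq) + 3 OH⁻(aq)
The solution already contains OH⁻ at 0.336 mol/L. Let s be the molar solubility of Ce(OH)₃.
[OH⁻] ≈ 0.336 mol/L (common ion dominates); [Ce³⁺] = s.
Ksp = [Ce³⁺][OH⁻]^3 = s(0.336)^3
s = 3.86×10⁻²⁰ / (0.336)^3 = 1.02×10⁻¹⁸
s = 1.02×10⁻¹⁸ mol/L

1.02×10⁻¹⁸ M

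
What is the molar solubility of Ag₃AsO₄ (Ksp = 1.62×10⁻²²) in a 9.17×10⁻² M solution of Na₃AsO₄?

4.03×10⁻⁸ M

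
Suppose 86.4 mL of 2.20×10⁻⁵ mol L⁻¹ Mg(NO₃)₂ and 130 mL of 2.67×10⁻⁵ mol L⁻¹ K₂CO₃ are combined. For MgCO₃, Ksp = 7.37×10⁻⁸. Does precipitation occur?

No

After mixing, V = 86.4 mL + 130 mL = 216.4 mL.
[Mg²⁺] = (2.20×10⁻⁵)(86.4)/216.4 = 8.78×10⁻⁶ mol L⁻¹
[CO₃²⁻] = (2.67×10⁻⁵)(130)/216.4 = 1.60×10⁻⁵ mol L⁻¹
Q = [Mg²⁺][CO₃²⁻] = 1.41×10⁻¹⁰
Q < Ksp (1.41×10⁻¹⁰ vs 7.37×10⁻⁸); the solution remains unsaturated and no precipitate forms.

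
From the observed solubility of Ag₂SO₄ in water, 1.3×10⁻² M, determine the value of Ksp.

Ksp = 8.8×10⁻⁶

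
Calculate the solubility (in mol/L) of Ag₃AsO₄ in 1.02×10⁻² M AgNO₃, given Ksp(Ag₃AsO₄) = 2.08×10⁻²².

1.96×10⁻¹⁶ M

Ag₃AsO₄(s) ⇌ 3 Ag⁺(aq) + AsO₄³⁻(aq)
The solution already contains Ag⁺ at 1.02×10⁻² M. Let s be the molar solubility of Ag₃AsO₄.
[Ag⁺] ≈ 1.02×10⁻² M (common ion dominates); [AsO₄³⁻] = s.
Ksp = [Ag⁺]^3[AsO₄³⁻] = (1.02×10⁻²)^3s
s = 2.08×10⁻²² / (1.02×10⁻²)^3 = 1.96×10⁻¹⁶
s = 1.96×10⁻¹⁶ M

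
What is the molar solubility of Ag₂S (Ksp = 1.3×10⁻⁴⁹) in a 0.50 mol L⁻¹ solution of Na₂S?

Ag₂S(s) ⇌ 2 Ag⁺(aq) + S²⁻(aq)
The solution already contains S²⁻ at 0.50 mol L⁻¹. Let s be the molar solubility of Ag₂S.
[S²⁻] ≈ 0.50 mol L⁻¹ (common ion dominates); [Ag⁺] = 2s.
Ksp = [Ag⁺]^2[S²⁻] = (2s)^2(0.50)
(2s)^2 = 1.3×10⁻⁴⁹ / (0.50) = 2.6×10⁻⁴⁹
s = 2.5×10⁻²⁵ mol L⁻¹

2.5×10⁻²⁵ M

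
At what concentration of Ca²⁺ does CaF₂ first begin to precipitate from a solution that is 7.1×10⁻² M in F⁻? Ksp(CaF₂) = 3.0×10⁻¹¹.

A salt starts to precipitate once the ion product Q reaches its Ksp.
CaF₂(s) ⇌ Ca²⁺(aq) + 2 F⁻(aq)
Ksp = [Ca²⁺][F⁻]^2 = [Ca²⁺](7.1×10⁻²)^2
[Ca²⁺] = 3.0×10⁻¹¹ / (7.1×10⁻²)^2 = 6.0×10⁻⁹
[Ca²⁺] = 6.0×10⁻⁹ M

6.0×10⁻⁹ M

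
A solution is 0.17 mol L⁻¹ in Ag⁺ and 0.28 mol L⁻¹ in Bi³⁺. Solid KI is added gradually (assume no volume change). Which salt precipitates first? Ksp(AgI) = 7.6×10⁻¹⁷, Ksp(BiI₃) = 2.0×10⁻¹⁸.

Each salt precipitates once Q = Ksp for that salt.
For AgI: [I⁻] = (Ksp/[Ag⁺]) = 4.5×10⁻¹⁶ mol L⁻¹
For BiI₃: [I⁻] = (Ksp/[Bi³⁺])^(1/3) = 1.9×10⁻⁶ mol L⁻¹
Since AgI needs less I⁻ to reach saturation, it precipitates first.

AgI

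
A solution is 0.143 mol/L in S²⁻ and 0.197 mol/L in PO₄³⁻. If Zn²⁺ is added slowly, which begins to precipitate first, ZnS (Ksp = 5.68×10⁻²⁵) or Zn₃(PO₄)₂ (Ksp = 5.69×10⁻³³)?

ZnS

Precipitation of each salt begins when its ion product equals Ksp.
For ZnS: [Zn²⁺] = (Ksp/[S²⁻]) = 3.97×10⁻²⁴ mol/L
For Zn₃(PO₄)₂: [Zn²⁺] = (Ksp/[PO₄³⁻]^2)^(1/3) = 5.27×10⁻¹¹ mol/L
Since ZnS needs less Zn²⁺ to reach saturation, it precipitates first.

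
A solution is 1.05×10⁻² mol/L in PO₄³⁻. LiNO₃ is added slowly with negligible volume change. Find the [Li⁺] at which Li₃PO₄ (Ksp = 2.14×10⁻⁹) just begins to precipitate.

5.88×10⁻³ M

Precipitation begins when Q = Ksp.
Li₃PO₄(s) ⇌ 3 Li⁺(aq) + PO₄³⁻(aq)
Ksp = [Li⁺]^3[PO₄³⁻] = [Li⁺]^3(1.05×10⁻²)
[Li⁺]^3 = 2.14×10⁻⁹ / (1.05×10⁻²) = 2.04×10⁻⁷
[Li⁺] = 5.88×10⁻³ mol/L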